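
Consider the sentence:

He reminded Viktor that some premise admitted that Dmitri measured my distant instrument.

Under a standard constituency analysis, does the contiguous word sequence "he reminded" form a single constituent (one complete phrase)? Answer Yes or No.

No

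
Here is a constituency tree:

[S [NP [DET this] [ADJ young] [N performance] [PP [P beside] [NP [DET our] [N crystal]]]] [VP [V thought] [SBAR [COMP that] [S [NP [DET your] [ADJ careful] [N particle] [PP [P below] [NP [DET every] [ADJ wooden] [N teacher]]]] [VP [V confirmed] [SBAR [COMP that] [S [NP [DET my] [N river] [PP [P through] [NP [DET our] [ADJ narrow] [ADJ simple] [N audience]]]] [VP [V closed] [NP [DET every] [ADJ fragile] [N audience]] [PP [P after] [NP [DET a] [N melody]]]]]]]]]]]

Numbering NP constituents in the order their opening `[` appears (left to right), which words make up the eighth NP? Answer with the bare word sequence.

In left-to-right order the NP constituents are "this young performance beside our crystal"; "our crystal"; "your careful particle below every wooden teacher"; "every wooden teacher"; "my river through our narrow simple audience"; "our narrow simple audience"; "every fragile audience"; "a melody". Number 8 is "a melody".

a melody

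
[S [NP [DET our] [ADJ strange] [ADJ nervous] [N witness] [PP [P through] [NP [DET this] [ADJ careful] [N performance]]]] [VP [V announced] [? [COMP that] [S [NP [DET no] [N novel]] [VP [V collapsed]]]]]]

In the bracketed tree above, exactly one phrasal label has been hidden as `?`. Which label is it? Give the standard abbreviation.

SBAR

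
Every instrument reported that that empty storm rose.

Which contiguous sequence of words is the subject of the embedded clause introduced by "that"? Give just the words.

that empty storm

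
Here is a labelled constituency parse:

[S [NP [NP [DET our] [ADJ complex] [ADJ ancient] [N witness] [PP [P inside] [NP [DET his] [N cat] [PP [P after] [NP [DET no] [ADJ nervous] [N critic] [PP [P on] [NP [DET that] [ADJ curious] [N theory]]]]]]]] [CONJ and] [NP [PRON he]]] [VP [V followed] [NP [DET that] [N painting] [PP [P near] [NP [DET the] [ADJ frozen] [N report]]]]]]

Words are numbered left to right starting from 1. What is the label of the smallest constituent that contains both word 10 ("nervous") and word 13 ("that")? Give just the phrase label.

NP

Both words fall inside [NP no nervous critic on that curious theory] (words 9–15), and no smaller constituent contains them both. Label: NP.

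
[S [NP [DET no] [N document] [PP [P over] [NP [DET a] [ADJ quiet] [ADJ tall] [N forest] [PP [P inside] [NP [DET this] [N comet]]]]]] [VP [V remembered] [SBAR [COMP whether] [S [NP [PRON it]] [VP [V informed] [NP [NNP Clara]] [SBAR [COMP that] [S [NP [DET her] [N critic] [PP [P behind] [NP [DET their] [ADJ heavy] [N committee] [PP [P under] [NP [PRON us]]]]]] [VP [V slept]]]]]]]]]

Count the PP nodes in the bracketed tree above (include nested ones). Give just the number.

The PP constituents are: [PP over a quiet tall forest inside this comet]; [PP inside this comet]; [PP behind their heavy committee under us]; [PP under us]. Total: 4.

4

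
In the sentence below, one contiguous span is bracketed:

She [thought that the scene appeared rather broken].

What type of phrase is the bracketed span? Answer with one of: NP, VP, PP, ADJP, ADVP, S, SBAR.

VP

The bracketed span "thought that the scene appeared rather broken" is headed by "thought", making it a verb phrase (VP).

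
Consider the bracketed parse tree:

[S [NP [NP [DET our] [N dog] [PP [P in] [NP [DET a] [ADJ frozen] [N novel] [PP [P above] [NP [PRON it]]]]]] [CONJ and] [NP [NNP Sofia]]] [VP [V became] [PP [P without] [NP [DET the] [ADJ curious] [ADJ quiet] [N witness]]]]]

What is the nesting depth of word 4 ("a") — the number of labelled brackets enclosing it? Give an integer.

6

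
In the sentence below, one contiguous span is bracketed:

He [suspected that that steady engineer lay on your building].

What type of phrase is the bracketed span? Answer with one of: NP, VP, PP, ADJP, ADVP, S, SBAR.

VP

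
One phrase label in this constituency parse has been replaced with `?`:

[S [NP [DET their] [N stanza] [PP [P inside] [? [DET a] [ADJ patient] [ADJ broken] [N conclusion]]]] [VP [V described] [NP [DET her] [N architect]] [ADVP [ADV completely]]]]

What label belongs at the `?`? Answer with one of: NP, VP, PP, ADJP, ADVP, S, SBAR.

NP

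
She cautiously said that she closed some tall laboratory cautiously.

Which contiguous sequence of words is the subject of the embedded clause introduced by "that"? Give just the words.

she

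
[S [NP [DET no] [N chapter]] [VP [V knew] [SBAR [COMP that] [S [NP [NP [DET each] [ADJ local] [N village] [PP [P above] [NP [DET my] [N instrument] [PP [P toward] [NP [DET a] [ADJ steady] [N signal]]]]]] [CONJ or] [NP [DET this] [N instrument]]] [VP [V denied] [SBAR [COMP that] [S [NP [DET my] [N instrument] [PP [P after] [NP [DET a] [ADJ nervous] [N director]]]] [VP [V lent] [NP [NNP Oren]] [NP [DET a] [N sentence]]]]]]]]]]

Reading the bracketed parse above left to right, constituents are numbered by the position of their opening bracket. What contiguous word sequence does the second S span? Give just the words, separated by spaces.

each local village above my instrument toward a steady signal or this instrument denied that my instrument after a nervous director lent Oren a sentence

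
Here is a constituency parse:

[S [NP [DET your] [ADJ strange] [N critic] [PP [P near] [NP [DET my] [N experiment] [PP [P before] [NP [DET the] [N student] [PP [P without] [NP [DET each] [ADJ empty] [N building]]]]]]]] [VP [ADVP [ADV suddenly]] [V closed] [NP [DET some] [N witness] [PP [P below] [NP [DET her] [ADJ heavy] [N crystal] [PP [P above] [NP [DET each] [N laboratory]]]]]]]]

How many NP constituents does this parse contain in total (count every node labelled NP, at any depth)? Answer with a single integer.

The NP constituents are: [NP your strange critic near my experiment before the student without each empty building]; [NP my experiment before the student without each empty building]; [NP the student without each empty building]; [NP each empty building]; [NP some witness below her heavy crystal above each laboratory]; [NP her heavy crystal above each laboratory] …. Total: 7.

7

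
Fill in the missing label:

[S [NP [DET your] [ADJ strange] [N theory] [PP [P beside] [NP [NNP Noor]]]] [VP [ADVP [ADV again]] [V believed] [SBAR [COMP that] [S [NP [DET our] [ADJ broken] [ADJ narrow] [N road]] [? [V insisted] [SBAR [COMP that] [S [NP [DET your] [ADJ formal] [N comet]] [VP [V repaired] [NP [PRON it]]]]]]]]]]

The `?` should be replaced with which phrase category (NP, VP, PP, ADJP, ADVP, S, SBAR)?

VP

The `?` node immediately contains: V 'insisted', SBAR. That is the internal structure of a verb phrase, so the label is VP.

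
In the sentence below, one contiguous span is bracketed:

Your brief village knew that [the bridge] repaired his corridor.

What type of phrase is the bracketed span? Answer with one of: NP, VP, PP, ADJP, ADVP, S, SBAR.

NP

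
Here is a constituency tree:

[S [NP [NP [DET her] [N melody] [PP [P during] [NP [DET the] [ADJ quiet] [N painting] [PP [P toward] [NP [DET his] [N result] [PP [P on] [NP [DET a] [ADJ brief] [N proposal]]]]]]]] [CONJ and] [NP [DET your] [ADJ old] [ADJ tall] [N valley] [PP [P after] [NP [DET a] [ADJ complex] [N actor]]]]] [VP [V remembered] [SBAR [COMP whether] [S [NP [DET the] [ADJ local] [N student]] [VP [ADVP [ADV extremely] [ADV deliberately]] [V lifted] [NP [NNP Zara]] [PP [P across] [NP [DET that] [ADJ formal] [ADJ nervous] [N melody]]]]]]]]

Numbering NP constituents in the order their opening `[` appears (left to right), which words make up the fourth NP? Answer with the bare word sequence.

In left-to-right order the NP constituents are "her melody during the quiet painting toward his result on a brief proposal and your old tall valley after a complex actor"; "her melody during the quiet painting toward his result on a brief proposal"; "the quiet painting toward his result on a brief proposal"; "his result on a brief proposal"; "a brief proposal"; "your old tall valley after a complex actor"; "a complex actor"; "the local student"; "Zara"; "that formal nervous melody". Number 4 is "his result on a brief proposal".

his result on a brief proposal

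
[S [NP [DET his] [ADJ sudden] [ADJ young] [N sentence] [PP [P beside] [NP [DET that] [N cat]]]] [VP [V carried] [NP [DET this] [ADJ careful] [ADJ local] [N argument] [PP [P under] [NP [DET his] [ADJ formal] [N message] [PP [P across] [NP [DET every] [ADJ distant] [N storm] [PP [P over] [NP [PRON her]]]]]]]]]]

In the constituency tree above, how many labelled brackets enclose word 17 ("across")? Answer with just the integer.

7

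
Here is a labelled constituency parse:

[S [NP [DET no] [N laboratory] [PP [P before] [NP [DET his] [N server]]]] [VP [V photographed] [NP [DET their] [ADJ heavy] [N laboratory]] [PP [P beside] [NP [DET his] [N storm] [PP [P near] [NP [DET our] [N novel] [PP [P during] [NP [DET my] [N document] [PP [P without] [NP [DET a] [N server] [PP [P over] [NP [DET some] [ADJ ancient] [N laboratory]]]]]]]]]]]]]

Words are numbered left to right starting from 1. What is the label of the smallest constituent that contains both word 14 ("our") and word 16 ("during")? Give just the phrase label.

NP

Word 14 lies under S → VP → PP → NP → PP → NP → DET; word 16 lies under S → VP → PP → NP → PP → NP → PP → P. The lowest shared node is the NP.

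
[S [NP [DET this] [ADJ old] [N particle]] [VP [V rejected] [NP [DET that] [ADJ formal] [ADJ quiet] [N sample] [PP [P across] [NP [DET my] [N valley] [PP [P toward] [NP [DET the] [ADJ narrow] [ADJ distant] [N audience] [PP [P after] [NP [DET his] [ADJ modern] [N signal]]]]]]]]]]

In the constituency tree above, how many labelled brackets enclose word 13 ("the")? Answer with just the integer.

Path from the root down to the word: S → VP → NP → PP → NP → PP → NP → DET. That is 8 enclosing brackets.

8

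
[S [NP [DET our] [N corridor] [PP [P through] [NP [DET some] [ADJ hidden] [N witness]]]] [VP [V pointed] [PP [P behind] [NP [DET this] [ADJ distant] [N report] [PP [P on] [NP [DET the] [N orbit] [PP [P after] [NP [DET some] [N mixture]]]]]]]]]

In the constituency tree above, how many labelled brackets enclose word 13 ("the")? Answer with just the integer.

Counting open brackets not yet closed at "the": [S [VP [PP [NP [PP [NP [DET = 7.

7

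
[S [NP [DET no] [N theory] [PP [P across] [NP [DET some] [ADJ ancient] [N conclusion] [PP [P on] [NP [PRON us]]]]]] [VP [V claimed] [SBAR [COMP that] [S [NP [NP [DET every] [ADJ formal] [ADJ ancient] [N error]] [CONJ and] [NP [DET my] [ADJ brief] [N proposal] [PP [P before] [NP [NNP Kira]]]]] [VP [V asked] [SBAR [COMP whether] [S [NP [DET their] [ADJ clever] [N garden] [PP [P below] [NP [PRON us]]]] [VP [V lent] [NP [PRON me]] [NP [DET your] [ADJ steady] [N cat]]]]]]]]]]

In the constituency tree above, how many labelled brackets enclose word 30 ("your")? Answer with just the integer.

The word sits inside DET, which is inside NP, inside VP, inside S, inside SBAR, inside VP, inside S, inside SBAR, inside VP, inside S — 10 brackets in all.

10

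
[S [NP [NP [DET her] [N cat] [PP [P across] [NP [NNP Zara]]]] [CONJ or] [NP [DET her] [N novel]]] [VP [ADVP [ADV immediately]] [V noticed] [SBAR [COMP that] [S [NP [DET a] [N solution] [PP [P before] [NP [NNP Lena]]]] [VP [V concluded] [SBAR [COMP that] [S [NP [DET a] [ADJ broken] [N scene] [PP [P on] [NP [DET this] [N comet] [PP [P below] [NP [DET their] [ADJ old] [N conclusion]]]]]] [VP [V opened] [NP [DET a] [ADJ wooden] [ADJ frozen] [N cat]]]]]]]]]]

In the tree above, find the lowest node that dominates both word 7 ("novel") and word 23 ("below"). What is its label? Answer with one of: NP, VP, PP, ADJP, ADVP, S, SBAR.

Both words fall inside [S her cat across Zara or her novel immediately noticed that a solution before Lena concluded that a broken scene on this comet below their old conclusion opened a wooden frozen cat] (words 1–31), and no smaller constituent contains them both. Label: S.

S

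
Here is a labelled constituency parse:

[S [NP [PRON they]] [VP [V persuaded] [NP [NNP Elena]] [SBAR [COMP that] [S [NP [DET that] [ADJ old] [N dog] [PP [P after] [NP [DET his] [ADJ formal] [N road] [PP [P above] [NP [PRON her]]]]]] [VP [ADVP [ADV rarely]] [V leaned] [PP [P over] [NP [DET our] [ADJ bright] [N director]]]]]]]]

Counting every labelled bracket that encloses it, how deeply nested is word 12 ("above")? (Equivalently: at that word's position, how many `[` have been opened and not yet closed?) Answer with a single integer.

9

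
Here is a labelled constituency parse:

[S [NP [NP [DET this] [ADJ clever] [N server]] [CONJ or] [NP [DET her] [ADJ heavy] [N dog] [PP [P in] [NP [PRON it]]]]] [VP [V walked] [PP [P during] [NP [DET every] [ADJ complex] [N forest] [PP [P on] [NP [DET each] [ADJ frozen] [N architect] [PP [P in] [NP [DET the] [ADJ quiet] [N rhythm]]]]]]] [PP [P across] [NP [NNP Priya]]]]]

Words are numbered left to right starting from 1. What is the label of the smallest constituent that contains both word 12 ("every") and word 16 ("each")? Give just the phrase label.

NP

The smallest bracket enclosing both words is [NP every complex forest on each frozen architect in the quiet rhythm], so the label is NP.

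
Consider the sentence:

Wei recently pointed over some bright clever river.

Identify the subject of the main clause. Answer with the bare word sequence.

Wei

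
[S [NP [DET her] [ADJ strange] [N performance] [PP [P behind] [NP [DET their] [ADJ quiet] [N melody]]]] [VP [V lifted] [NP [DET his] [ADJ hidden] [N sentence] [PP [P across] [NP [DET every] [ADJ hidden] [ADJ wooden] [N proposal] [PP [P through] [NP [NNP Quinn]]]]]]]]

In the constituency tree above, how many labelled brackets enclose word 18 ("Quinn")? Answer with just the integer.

Counting open brackets not yet closed at "Quinn": [S [VP [NP [PP [NP [PP [NP [NNP = 8.

8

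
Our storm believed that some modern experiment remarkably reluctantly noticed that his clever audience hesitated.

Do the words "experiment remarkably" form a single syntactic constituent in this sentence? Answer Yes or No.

"experiment" belongs to the noun phrase "some modern experiment" while "remarkably" belongs to the verb phrase "remarkably reluctantly noticed that his clever audience hesitated"; a span that runs across that boundary is not a single phrase.

No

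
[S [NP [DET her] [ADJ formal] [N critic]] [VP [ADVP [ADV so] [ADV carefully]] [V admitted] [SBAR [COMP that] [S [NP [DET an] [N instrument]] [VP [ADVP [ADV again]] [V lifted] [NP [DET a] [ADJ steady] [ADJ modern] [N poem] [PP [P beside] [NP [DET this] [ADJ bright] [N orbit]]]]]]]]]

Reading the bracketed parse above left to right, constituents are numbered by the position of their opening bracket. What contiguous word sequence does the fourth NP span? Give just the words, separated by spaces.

this bright orbit

Opening `[NP` markers occur at word positions 1, 8, 12, 17; the fourth of these opens the constituent [NP this bright orbit].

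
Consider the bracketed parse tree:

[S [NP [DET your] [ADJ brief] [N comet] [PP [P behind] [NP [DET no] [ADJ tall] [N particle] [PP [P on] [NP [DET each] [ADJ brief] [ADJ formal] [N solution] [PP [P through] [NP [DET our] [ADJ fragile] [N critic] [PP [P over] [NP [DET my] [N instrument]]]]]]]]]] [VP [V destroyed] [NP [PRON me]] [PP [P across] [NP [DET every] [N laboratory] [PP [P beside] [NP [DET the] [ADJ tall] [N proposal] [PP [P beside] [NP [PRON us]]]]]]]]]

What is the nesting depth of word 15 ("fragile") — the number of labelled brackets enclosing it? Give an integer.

Counting open brackets not yet closed at "fragile": [S [NP [PP [NP [PP [NP [PP [NP [ADJ = 9.

9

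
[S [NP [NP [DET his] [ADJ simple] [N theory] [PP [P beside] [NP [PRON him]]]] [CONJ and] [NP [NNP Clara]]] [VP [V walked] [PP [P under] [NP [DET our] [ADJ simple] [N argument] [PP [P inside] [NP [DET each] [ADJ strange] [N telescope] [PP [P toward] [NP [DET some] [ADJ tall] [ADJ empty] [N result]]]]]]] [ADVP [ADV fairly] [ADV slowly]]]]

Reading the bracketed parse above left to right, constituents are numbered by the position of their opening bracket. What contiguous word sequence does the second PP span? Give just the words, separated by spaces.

under our simple argument inside each strange telescope toward some tall empty result

Opening `[PP` markers occur at word positions 4, 9, 13, 17; the second of these opens the constituent [PP under our simple argument inside each strange telescope toward some tall empty result].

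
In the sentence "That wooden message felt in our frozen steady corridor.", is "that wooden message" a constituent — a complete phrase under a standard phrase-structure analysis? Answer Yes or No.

These words form the whole noun phrase headed by "message", so yes — one constituent.

Yes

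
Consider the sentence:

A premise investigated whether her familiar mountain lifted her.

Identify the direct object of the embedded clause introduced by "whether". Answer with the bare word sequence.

The verb of the embedded clause introduced by "whether" is "lifted"; its direct object is the NP "her".

her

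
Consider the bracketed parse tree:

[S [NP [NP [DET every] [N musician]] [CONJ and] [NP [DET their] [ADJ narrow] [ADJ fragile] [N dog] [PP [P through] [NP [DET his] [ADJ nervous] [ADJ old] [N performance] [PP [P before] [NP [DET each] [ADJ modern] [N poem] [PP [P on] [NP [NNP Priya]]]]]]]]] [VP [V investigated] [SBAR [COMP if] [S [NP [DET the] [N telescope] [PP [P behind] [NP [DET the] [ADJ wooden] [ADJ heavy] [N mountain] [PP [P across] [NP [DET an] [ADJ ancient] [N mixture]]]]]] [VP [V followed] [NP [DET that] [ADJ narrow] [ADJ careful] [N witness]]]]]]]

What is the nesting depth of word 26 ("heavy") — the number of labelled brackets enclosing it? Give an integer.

8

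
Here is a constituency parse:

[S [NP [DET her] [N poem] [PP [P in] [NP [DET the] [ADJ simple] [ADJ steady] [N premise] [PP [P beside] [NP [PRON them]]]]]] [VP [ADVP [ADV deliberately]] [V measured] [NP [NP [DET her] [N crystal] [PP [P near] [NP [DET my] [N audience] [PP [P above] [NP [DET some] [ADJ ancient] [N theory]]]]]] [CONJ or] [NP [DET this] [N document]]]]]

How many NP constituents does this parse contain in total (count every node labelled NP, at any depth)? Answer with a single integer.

The NP constituents are: [NP her poem in the simple steady premise beside them]; [NP the simple steady premise beside them]; [NP them]; [NP her crystal near my audience above some ancient theory or this document]; [NP her crystal near my audience above some ancient theory]; [NP my audience above some ancient theory] …. Total: 8.

8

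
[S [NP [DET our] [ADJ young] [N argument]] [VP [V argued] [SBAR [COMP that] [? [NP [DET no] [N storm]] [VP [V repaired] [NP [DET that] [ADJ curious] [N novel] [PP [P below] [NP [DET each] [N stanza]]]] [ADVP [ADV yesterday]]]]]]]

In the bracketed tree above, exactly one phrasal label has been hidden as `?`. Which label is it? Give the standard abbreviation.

S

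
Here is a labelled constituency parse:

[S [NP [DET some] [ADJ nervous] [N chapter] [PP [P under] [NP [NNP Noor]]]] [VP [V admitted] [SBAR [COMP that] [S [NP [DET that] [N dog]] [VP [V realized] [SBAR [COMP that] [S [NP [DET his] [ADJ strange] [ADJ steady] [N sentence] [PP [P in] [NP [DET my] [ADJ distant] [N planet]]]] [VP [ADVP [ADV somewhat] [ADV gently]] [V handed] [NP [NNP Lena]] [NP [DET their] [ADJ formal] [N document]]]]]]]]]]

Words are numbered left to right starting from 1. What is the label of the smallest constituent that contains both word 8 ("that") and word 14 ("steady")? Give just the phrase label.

Both words fall inside [S that dog realized that his strange steady sentence in my distant planet somewhat gently handed Lena their formal document] (words 8–26), and no smaller constituent contains them both. Label: S.

S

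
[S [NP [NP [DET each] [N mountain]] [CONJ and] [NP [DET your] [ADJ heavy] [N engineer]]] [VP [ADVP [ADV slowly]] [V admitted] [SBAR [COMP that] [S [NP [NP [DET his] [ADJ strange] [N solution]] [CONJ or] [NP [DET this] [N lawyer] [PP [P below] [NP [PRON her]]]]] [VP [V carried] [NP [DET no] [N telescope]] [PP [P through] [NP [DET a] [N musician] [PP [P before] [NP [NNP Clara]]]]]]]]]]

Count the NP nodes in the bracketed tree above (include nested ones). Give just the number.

10

Scanning left to right, an opening `[NP` appears at word positions 1, 1, 4, 10, 10, 14, 17, 19, 22, 25 — 10 in total.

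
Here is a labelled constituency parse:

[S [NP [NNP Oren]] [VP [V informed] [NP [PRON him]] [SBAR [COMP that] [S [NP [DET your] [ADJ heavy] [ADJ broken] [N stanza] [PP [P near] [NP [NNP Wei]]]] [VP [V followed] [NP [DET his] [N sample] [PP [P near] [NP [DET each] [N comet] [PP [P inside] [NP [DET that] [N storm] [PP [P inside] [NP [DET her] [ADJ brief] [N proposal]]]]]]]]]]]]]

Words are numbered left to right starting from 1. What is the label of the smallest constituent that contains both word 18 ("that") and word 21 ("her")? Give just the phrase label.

NP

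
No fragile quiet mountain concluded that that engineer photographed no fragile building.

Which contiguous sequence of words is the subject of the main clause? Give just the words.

no fragile quiet mountain

In the main clause the verb is "concluded"; the NP preceding it, "no fragile quiet mountain", is the subject.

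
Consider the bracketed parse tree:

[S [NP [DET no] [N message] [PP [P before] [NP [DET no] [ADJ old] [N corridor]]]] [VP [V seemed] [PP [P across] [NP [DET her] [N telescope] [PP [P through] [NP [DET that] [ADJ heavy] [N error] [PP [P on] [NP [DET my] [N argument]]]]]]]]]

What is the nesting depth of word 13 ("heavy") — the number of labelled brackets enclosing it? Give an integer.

Counting open brackets not yet closed at "heavy": [S [VP [PP [NP [PP [NP [ADJ = 7.

7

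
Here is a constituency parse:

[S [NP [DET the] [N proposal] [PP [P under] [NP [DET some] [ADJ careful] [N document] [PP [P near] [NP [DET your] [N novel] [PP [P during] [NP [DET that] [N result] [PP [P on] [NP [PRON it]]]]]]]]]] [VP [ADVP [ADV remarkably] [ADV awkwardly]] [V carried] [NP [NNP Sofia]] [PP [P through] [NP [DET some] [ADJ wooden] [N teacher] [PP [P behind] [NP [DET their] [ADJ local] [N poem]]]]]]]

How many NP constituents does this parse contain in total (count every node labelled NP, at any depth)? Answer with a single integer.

8

Listing each NP by its span: [NP the proposal under some careful document near your novel during that result on it]; [NP some careful document near your novel during that result on it]; [NP your novel during that result on it]; [NP that result on it]; [NP it]; [NP Sofia] … — that makes 8.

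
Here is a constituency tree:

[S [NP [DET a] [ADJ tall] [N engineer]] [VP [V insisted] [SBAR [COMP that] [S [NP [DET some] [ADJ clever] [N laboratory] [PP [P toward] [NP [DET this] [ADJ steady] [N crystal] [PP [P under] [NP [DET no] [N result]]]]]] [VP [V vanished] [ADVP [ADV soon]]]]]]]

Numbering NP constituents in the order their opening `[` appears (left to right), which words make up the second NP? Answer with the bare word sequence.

some clever laboratory toward this steady crystal under no result

The NP opening brackets appear, in order, over: "a tall engineer"; "some clever laboratory toward this steady crystal under no result"; "this steady crystal under no result"; "no result". The second one spans "some clever laboratory toward this steady crystal under no result".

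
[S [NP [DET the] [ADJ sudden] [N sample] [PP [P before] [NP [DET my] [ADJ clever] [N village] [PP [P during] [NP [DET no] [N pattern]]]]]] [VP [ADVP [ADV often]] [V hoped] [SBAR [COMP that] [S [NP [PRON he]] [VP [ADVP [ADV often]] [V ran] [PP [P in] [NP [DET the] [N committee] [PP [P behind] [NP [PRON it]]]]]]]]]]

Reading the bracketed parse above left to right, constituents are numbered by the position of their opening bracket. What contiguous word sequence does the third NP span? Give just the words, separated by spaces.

The NP opening brackets appear, in order, over: "the sudden sample before my clever village during no pattern"; "my clever village during no pattern"; "no pattern"; "he"; "the committee behind it"; "it". The third one spans "no pattern".

no pattern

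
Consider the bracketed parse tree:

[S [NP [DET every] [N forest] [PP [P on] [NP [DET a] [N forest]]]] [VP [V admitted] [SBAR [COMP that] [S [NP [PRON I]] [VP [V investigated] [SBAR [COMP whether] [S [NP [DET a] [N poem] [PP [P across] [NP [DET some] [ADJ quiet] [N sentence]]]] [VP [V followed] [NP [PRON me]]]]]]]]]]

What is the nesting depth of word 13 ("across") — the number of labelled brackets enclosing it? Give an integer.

Counting open brackets not yet closed at "across": [S [VP [SBAR [S [VP [SBAR [S [NP [PP [P = 10.

10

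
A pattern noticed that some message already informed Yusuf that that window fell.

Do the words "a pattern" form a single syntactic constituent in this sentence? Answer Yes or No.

Yes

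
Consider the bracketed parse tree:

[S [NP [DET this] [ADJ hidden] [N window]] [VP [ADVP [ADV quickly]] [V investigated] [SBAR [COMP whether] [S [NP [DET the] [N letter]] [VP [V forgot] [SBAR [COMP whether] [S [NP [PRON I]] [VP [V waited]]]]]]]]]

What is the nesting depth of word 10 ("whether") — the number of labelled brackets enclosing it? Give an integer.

7

Path from the root down to the word: S → VP → SBAR → S → VP → SBAR → COMP. That is 7 enclosing brackets.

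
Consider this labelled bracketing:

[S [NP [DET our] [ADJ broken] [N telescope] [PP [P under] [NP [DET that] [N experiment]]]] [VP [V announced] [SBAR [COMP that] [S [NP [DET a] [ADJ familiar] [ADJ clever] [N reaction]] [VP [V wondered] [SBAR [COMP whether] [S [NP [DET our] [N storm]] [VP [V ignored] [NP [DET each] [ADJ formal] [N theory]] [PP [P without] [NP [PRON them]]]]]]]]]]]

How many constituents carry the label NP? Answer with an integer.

6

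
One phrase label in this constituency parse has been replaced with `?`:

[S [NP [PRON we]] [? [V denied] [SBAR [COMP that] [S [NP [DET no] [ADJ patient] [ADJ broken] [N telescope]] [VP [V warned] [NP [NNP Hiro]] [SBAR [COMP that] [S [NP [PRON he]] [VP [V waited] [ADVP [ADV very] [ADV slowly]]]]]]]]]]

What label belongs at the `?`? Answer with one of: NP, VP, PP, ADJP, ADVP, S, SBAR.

VP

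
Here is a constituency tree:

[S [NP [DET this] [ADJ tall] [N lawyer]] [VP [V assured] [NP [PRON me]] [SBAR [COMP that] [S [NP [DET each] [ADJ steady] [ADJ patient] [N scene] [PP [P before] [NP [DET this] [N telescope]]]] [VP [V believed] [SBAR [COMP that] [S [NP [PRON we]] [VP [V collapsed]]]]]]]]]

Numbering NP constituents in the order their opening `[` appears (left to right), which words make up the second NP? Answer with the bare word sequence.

In left-to-right order the NP constituents are "this tall lawyer"; "me"; "each steady patient scene before this telescope"; "this telescope"; "we". Number 2 is "me".

me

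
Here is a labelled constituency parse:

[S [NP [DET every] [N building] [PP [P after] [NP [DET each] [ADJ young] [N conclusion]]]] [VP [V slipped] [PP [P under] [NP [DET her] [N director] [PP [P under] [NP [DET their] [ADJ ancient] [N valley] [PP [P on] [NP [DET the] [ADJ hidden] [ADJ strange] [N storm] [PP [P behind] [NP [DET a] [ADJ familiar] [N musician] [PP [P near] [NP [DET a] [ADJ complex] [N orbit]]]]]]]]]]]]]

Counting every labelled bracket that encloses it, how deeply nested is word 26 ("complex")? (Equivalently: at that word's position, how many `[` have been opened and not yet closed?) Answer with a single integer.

13

Counting open brackets not yet closed at "complex": [S [VP [PP [NP [PP [NP [PP [NP [PP [NP [PP [NP [ADJ = 13.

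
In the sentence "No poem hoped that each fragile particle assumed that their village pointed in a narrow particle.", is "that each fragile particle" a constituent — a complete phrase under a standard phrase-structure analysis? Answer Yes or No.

No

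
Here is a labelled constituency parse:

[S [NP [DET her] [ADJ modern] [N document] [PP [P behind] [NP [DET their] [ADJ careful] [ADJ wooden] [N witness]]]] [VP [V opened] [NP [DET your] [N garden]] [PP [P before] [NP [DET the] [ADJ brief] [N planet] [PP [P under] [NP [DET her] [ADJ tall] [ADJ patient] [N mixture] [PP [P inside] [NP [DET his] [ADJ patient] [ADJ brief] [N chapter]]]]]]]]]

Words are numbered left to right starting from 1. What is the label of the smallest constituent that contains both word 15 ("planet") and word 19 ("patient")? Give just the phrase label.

Word 15 lies under S → VP → PP → NP → N; word 19 lies under S → VP → PP → NP → PP → NP → ADJ. The lowest shared node is the NP.

NP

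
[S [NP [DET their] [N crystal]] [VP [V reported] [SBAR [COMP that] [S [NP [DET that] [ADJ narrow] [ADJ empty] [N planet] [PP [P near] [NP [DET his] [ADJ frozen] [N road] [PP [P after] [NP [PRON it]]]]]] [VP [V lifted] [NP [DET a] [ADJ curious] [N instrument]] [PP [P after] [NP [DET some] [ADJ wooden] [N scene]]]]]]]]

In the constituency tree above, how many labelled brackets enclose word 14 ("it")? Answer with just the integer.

10

Counting open brackets not yet closed at "it": [S [VP [SBAR [S [NP [PP [NP [PP [NP [PRON = 10.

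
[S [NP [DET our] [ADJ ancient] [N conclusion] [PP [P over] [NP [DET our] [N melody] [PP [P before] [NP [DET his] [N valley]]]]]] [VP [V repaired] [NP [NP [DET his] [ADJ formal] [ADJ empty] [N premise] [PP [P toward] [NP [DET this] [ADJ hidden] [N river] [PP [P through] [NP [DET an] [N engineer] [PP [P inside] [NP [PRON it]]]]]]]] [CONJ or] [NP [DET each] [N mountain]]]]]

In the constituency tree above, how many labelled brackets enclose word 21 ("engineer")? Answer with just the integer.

Counting open brackets not yet closed at "engineer": [S [VP [NP [NP [PP [NP [PP [NP [N = 9.

9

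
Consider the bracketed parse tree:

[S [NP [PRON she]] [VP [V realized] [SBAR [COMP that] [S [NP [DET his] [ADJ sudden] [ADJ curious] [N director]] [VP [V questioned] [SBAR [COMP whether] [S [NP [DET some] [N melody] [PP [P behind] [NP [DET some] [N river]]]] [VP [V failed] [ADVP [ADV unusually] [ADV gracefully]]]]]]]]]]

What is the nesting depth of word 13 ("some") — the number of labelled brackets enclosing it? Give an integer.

11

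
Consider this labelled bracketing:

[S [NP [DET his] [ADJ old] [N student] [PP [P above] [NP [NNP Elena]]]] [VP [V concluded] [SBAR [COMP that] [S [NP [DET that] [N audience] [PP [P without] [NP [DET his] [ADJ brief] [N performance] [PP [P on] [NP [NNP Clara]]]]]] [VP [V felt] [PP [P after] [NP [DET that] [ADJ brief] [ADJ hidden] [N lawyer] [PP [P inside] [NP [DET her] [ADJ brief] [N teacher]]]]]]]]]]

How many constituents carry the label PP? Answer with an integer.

Scanning left to right, an opening `[PP` appears at word positions 4, 10, 14, 17, 22 — 5 in total.

5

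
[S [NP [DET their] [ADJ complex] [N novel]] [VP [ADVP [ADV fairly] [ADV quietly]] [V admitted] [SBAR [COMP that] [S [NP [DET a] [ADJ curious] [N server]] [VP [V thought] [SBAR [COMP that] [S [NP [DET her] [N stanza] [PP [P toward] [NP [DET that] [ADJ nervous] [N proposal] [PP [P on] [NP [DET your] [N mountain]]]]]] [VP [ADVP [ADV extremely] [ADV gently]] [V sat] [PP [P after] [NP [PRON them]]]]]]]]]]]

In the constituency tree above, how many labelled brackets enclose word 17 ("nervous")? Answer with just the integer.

11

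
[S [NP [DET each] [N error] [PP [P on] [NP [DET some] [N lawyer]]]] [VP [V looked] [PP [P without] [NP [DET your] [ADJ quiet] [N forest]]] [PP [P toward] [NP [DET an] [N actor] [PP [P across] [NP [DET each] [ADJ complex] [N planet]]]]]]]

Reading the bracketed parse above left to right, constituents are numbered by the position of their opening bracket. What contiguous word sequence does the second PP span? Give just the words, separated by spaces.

without your quiet forest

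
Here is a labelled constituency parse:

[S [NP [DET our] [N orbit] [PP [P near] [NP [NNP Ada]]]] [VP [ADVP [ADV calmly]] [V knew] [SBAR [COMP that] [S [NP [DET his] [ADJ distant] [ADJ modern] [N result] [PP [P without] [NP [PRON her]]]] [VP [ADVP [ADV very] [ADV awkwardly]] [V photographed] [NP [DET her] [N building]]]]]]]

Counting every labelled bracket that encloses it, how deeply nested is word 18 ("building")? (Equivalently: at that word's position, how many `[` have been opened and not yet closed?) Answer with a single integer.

7

Counting open brackets not yet closed at "building": [S [VP [SBAR [S [VP [NP [N = 7.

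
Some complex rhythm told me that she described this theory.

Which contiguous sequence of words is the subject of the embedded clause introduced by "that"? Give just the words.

The subject of the embedded clause introduced by "that" is the NP immediately before the verb "described": "she".

she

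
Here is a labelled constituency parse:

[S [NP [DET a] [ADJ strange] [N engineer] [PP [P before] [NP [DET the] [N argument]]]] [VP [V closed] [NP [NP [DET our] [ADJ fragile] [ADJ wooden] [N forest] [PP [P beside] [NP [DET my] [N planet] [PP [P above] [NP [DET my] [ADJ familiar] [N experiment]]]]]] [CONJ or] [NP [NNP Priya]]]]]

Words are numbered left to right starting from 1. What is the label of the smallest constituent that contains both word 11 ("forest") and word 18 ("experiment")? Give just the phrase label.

NP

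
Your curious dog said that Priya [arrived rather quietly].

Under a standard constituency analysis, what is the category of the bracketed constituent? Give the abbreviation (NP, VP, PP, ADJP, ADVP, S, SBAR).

VP

The span is built around the verb "arrived" — a verb phrase (VP).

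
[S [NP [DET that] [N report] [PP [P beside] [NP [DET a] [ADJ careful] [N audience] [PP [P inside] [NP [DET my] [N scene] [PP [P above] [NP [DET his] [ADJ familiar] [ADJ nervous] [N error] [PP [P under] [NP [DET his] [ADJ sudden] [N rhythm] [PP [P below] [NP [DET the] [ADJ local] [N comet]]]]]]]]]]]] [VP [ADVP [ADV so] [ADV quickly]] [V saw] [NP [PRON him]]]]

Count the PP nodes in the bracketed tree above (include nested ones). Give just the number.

5

Listing each PP by its span: [PP beside a careful audience inside my scene above his familiar nervous error under his sudden rhythm below the local comet]; [PP inside my scene above his familiar nervous error under his sudden rhythm below the local comet]; [PP above his familiar nervous error under his sudden rhythm below the local comet]; [PP under his sudden rhythm below the local comet]; [PP below the local comet] — that makes 5.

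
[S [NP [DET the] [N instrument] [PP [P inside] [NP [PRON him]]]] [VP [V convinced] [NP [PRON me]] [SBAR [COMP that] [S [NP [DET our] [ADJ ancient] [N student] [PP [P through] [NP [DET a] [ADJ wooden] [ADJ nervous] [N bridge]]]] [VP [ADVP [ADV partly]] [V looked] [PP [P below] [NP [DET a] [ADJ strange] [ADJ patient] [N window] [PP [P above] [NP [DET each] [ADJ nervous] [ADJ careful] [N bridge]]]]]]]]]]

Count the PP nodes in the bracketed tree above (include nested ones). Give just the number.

4

Scanning left to right, an opening `[PP` appears at word positions 3, 11, 18, 23 — 4 in total.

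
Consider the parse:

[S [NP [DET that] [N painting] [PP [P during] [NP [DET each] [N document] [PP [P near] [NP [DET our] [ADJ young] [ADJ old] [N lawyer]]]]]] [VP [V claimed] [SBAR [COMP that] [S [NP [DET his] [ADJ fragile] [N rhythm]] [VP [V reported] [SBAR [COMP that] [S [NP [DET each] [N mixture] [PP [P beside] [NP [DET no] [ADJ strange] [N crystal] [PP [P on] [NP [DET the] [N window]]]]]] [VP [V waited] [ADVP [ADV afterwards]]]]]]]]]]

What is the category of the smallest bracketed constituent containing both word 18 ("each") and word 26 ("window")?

NP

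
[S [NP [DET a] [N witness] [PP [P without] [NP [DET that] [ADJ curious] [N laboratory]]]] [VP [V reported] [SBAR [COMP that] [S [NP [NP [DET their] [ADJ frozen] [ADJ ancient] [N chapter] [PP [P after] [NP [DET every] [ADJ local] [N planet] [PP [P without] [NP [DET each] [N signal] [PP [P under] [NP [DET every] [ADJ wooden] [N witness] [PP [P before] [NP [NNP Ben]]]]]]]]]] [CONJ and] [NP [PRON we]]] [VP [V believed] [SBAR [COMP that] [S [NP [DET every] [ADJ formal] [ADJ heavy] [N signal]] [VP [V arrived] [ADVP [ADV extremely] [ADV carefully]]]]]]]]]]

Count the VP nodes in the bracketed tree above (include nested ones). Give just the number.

3

Scanning left to right, an opening `[VP` appears at word positions 7, 28, 34 — 3 in total.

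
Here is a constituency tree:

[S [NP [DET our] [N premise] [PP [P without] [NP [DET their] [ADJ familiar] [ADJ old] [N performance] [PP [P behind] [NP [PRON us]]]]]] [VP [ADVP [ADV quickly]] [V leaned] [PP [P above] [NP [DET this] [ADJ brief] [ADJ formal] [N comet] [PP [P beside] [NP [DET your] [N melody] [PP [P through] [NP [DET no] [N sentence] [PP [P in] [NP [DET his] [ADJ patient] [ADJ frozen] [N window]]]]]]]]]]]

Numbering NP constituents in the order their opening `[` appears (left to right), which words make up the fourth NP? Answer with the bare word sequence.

this brief formal comet beside your melody through no sentence in his patient frozen window

Opening `[NP` markers occur at word positions 1, 4, 9, 13, 18, 21, 24; the fourth of these opens the constituent [NP this brief formal comet beside your melody through no sentence in his patient frozen window].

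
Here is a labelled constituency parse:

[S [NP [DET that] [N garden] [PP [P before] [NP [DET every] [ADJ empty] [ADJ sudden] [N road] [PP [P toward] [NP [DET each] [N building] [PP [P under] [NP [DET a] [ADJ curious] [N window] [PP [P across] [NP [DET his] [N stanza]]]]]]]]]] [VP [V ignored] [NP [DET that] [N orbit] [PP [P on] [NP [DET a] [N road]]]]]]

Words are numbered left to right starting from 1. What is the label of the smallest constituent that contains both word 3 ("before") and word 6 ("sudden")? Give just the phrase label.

PP

The smallest bracket enclosing both words is [PP before every empty sudden road toward each building under a curious window across his stanza], so the label is PP.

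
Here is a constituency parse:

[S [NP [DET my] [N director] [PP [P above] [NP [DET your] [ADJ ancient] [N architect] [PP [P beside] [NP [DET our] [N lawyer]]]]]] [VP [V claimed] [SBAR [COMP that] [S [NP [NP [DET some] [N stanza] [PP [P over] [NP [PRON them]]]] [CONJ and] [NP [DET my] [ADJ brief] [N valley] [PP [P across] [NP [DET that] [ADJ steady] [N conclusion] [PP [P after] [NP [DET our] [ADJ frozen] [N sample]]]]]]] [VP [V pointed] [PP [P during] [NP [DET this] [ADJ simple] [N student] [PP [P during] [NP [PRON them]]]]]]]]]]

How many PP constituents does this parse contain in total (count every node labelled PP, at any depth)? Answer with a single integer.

The PP constituents are: [PP above your ancient architect beside our lawyer]; [PP beside our lawyer]; [PP over them]; [PP across that steady conclusion after our frozen sample]; [PP after our frozen sample]; [PP during this simple student during them] …. Total: 7.

7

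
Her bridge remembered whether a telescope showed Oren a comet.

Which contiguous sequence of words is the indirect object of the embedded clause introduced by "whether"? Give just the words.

Oren

The verb of the embedded clause introduced by "whether" is "showed"; its indirect object is the NP "Oren".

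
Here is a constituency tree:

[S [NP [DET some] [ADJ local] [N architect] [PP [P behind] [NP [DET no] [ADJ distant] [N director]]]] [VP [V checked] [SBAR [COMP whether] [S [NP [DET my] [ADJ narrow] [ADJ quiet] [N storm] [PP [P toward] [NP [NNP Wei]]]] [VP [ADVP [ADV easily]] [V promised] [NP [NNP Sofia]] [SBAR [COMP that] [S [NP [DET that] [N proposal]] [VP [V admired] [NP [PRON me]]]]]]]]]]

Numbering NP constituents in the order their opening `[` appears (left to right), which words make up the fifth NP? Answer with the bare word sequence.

Opening `[NP` markers occur at word positions 1, 5, 10, 15, 18, 20, 23; the fifth of these opens the constituent [NP Sofia].

Sofia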